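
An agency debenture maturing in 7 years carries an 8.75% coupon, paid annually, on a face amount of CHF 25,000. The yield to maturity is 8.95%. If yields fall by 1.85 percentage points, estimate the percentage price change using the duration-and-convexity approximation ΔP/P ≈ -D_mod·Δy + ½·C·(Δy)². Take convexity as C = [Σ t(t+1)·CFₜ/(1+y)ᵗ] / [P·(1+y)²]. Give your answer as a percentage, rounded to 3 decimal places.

+9.941%

With y = 0.0895:
  t   CF        PV=CF/(1+0.0895)^t    t·PV        t(t+1)·PV
  1     2,187.50     2,007.8017     2,007.8017       4,015.6035
  2     2,187.50     1,842.8653     3,685.7306      11,057.1918
  3     2,187.50     1,691.4780     5,074.4341      20,297.7362
  4     2,187.50     1,552.5269     6,210.1075      31,050.5373
  5     2,187.50     1,424.9902     7,124.9512      42,749.7071
  6     2,187.50     1,307.9305     7,847.5828      54,933.0793
  7    27,187.50    14,920.3370   104,442.3589     835,538.8715
  Σ                 24,747.9296   136,392.9667     999,642.7267
P = 24,747.9296; D_Mac = 5.51129 yrs; D_mod = 5.05855 yrs; C = 34.02918.
Duration effect: -5.05855 × (-0.0185) = +0.093583
Convexity effect: 0.5 × 34.02918 × (-0.0185)² = +0.0058232
ΔP/P ≈ +0.093583 + 0.0058232 = +0.099406 = +9.9406%.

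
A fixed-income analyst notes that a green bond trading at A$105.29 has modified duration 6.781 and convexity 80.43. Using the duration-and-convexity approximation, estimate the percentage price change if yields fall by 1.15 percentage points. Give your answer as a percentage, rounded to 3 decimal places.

Duration effect: -D_mod·Δy = -6.781 × (-0.0115) = +0.0779815
Convexity effect: ½·C·(Δy)² = 0.5 × 80.43 × (-0.0115)² = +0.00531843375
ΔP/P ≈ +0.0779815 + 0.00531843375 = +0.08329993375
= +8.329993375%.

+8.330%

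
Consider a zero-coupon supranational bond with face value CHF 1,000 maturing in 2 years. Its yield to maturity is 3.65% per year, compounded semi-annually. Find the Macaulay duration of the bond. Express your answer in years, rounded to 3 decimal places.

A zero-coupon bond has a single cash flow at maturity, so its Macaulay duration equals its maturity: 2 years.
(Equivalently: 4 semi-annual periods ÷ 2 = 2 years.)

2.000 years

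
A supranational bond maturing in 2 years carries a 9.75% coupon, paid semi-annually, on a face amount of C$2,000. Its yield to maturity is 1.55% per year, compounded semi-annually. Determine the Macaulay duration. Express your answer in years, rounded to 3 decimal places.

Periodic yield y = 0.00775. Discount each cash flow and weight by its period:
  t   CF        PV=CF/(1+0.00775)^t    t·PV
  1        97.50        96.7502        96.7502
  2        97.50        96.0061       192.0123
  3        97.50        95.2678       285.8034
  4     2,097.50     2,033.7180     8,134.8722
  Σ                  2,321.7422     8,709.4381
Price P = Σ PV = 2,321.7422.
Macaulay duration = Σ(t·PV) / P = 8,709.4381 / 2,321.7422 = 3.75125 half-year periods.
In years: 3.75125 / 2 = 1.87563 years.

1.876 years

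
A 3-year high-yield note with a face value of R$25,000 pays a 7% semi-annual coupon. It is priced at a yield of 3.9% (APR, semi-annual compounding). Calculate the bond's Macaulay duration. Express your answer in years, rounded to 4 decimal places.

2.7691 years

Periodic yield y = 0.0195. Discount each cash flow and weight by its period:
  t   CF        PV=CF/(1+0.0195)^t    t·PV
  1       875.00       858.2639       858.2639
  2       875.00       841.8478     1,683.6956
  3       875.00       825.7458     2,477.2373
  4       875.00       809.9517     3,239.8069
  5       875.00       794.4598     3,972.2988
  6    25,875.00    23,043.9528   138,263.7170
  Σ                 27,174.2218   150,495.0195
Price P = Σ PV = 27,174.2218.
Macaulay duration = Σ(t·PV) / P = 150,495.0195 / 27,174.2218 = 5.53815 half-year periods.
In years: 5.53815 / 2 = 2.76908 years.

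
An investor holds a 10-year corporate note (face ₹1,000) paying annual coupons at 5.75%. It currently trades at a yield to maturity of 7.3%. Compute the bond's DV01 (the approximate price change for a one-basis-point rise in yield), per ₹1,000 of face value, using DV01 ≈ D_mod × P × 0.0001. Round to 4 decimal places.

₹0.6435

Periodic yield y = 0.073.
  t   CF        PV=CF/(1+0.073)^t    t·PV
  1        57.50        53.5881        53.5881
  2        57.50        49.9423        99.8846
  3        57.50        46.5445       139.6336
  4        57.50        43.3779       173.5118
  5        57.50        40.4268       202.1339
  6        57.50        37.6764       226.0585
  7        57.50        35.1131       245.7920
  8        57.50        32.7243       261.7942
  9        57.50        30.4979       274.4814
  10    1,057.50       522.7369     5,227.3690
  Σ                    892.6283     6,904.2470
P = 892.6283; D_Mac = 7.73474 yrs; D_mod = 7.20852 yrs.
DV01 ≈ 7.20852 × 892.6283 × 0.0001 = 0.643453.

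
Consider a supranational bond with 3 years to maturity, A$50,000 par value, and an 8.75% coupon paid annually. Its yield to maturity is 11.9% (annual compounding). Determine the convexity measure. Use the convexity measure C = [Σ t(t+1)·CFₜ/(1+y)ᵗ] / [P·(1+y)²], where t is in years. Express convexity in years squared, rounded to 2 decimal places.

8.55

With y = 0.119:
  t   CF        PV=CF/(1+0.119)^t    t·PV        t(t+1)·PV
  1     4,375.00     3,909.7408     3,909.7408       7,819.4817
  2     4,375.00     3,493.9596     6,987.9193      20,963.7579
  3    54,375.00    38,806.9053   116,420.7158     465,682.8631
  Σ                 46,210.6057   127,318.3759     494,466.1027
P = 46,210.6057.
Convexity = Σ t(t+1)·PV / [P·(1+y)²] = 494,466.1027 / (46,210.6057 × 1.252161) = 8.54545.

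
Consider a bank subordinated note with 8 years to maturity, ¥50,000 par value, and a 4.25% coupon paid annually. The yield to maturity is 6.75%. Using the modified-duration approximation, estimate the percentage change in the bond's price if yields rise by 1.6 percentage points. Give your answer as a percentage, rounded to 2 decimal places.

-10.25%

Periodic yield y = 0.0675. Modified duration first:
  t   CF        PV=CF/(1+0.0675)^t    t·PV
  1     2,125.00     1,990.6323     1,990.6323
  2     2,125.00     1,864.7610     3,729.5219
  3     2,125.00     1,746.8487     5,240.5460
  4     2,125.00     1,636.3922     6,545.5688
  5     2,125.00     1,532.9201     7,664.6004
  6     2,125.00     1,435.9907     8,615.9443
  7     2,125.00     1,345.1904     9,416.3326
  8    52,125.00    30,910.2842   247,282.2738
  Σ                 42,463.0195   290,485.4201
P = 42,463.0195; D_Mac = 6.84090 yrs; D_mod = 6.84090/(1+0.0675) = 6.40834 yrs.
ΔP/P ≈ -D_mod · Δy = -6.40834 × (+0.016) = -0.102533 = -10.2533%.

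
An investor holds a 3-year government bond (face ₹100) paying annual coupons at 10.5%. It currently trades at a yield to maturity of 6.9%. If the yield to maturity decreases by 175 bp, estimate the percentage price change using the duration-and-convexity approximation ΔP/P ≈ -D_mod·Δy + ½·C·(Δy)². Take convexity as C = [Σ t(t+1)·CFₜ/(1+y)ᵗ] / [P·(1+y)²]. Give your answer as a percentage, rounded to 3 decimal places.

With y = 0.069:
  t   CF        PV=CF/(1+0.069)^t    t·PV        t(t+1)·PV
  1        10.50         9.8223         9.8223          19.6445
  2        10.50         9.1883        18.3765          55.1296
  3       110.50        90.4543       271.3629       1,085.4515
  Σ                    109.4648       299.5617       1,160.2256
P = 109.4648; D_Mac = 2.73660 yrs; D_mod = 2.55996 yrs; C = 9.27497.
Duration effect: -2.55996 × (-0.0175) = +0.044799
Convexity effect: 0.5 × 9.27497 × (-0.0175)² = +0.0014202
ΔP/P ≈ +0.044799 + 0.0014202 = +0.046220 = +4.6220%.

+4.622%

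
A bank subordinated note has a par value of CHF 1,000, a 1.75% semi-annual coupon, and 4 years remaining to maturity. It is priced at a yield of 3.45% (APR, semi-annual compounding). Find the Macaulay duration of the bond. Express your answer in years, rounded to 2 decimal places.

Periodic yield y = 0.01725. Discount each cash flow and weight by its period:
  t   CF        PV=CF/(1+0.01725)^t    t·PV
  1         8.75         8.6016         8.6016
  2         8.75         8.4558        16.9115
  3         8.75         8.3124        24.9371
  4         8.75         8.1714        32.6857
  5         8.75         8.0328        40.1642
  6         8.75         7.8966        47.3798
  7         8.75         7.7627        54.3391
  8     1,008.75       879.7554     7,038.0435
  Σ                    936.9888     7,263.0625
Price P = Σ PV = 936.9888.
Macaulay duration = Σ(t·PV) / P = 7,263.0625 / 936.9888 = 7.75149 half-year periods.
In years: 7.75149 / 2 = 3.87575 years.

3.88 years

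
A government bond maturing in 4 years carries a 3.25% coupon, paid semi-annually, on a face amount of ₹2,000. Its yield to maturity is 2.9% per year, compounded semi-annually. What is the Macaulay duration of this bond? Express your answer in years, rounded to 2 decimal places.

Periodic yield y = 0.0145. Discount each cash flow and weight by its period:
  t   CF        PV=CF/(1+0.0145)^t    t·PV
  1        32.50        32.0355        32.0355
  2        32.50        31.5776        63.1552
  3        32.50        31.1263        93.3788
  4        32.50        30.6814       122.7256
  5        32.50        30.2429       151.2144
  6        32.50        29.8106       178.8637
  7        32.50        29.3845       205.6918
  8     2,032.50     1,811.3991    14,491.1927
  Σ                  2,026.2579    15,338.2577
Price P = Σ PV = 2,026.2579.
Macaulay duration = Σ(t·PV) / P = 15,338.2577 / 2,026.2579 = 7.56975 half-year periods.
In years: 7.56975 / 2 = 3.78487 years.

3.78 years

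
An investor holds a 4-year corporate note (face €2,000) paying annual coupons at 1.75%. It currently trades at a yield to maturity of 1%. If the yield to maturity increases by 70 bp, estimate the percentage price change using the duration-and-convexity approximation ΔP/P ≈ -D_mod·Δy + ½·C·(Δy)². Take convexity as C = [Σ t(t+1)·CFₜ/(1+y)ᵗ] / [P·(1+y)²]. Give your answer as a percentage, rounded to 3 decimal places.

-2.656%

With y = 0.01:
  t   CF        PV=CF/(1+0.01)^t    t·PV        t(t+1)·PV
  1        35.00        34.6535        34.6535          69.3069
  2        35.00        34.3104        68.6207         205.8622
  3        35.00        33.9707       101.9120         407.6479
  4     2,035.00     1,955.5950     7,822.3800      39,111.9000
  Σ                  2,058.5295     8,027.5662      39,794.7170
P = 2,058.5295; D_Mac = 3.89966 yrs; D_mod = 3.86105 yrs; C = 18.95071.
Duration effect: -3.86105 × (+0.007) = -0.027027
Convexity effect: 0.5 × 18.95071 × (0.007)² = +0.0004643
ΔP/P ≈ -0.027027 + 0.0004643 = -0.026563 = -2.6563%.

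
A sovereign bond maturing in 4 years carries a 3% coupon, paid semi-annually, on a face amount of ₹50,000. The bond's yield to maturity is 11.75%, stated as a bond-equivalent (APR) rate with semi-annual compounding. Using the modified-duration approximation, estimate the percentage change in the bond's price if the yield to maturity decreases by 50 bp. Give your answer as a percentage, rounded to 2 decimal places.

Periodic yield y = 0.05875. Modified duration first:
  t   CF        PV=CF/(1+0.05875)^t    t·PV
  1       750.00       708.3825       708.3825
  2       750.00       669.0744     1,338.1488
  3       750.00       631.9475     1,895.8425
  4       750.00       596.8807     2,387.5230
  5       750.00       563.7599     2,818.7993
  6       750.00       532.4768     3,194.8610
  7       750.00       502.9297     3,520.5080
  8    50,750.00    32,143.1666   257,145.3332
  Σ                 36,348.6182   273,009.3983
P = 36,348.6182; D_Mac = 7.51086 half-year periods = 3.75543 yrs; D_mod = 3.75543/(1+0.05875) = 3.54704 yrs.
ΔP/P ≈ -D_mod · Δy = -3.54704 × (-0.005) = +0.017735 = +1.7735%.

+1.77%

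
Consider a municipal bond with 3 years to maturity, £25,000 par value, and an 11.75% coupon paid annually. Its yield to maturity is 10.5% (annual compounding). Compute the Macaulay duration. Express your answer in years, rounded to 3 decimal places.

Periodic yield y = 0.105. Discount each cash flow and weight by its year:
  t   CF        PV=CF/(1+0.105)^t    t·PV
  1     2,937.50     2,658.3710     2,658.3710
  2     2,937.50     2,405.7656     4,811.5313
  3    27,937.50    20,706.2144    62,118.6432
  Σ                 25,770.3511    69,588.5455
Price P = Σ PV = 25,770.3511.
Macaulay duration = Σ(t·PV) / P = 69,588.5455 / 25,770.3511 = 2.70033 years.

2.700 years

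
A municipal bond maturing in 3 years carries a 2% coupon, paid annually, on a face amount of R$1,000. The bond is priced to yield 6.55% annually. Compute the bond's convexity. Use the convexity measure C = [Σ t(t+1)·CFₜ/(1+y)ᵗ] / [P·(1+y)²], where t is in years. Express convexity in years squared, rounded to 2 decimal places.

With y = 0.0655:
  t   CF        PV=CF/(1+0.0655)^t    t·PV        t(t+1)·PV
  1        20.00        18.7705        18.7705          37.5411
  2        20.00        17.6166        35.2333         105.6998
  3     1,020.00       843.2179     2,529.6537      10,118.6146
  Σ                    879.6051     2,583.6575      10,261.8555
P = 879.6051.
Convexity = Σ t(t+1)·PV / [P·(1+y)²] = 10,261.8555 / (879.6051 × 1.135290) = 10.27617.

10.28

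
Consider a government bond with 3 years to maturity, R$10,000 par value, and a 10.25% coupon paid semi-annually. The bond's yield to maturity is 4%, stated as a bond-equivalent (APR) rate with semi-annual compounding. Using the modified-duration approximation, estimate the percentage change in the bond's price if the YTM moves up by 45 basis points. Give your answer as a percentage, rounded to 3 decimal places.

Periodic yield y = 0.02. Modified duration first:
  t   CF        PV=CF/(1+0.02)^t    t·PV
  1       512.50       502.4510       502.4510
  2       512.50       492.5990       985.1980
  3       512.50       482.9402     1,448.8206
  4       512.50       473.4708     1,893.8831
  5       512.50       464.1870     2,320.9352
  6    10,512.50     9,334.7992    56,008.7949
  Σ                 11,750.4472    63,160.0828
P = 11,750.4472; D_Mac = 5.37512 half-year periods = 2.68756 yrs; D_mod = 2.68756/(1+0.02) = 2.63486 yrs.
ΔP/P ≈ -D_mod · Δy = -2.63486 × (+0.0045) = -0.011857 = -1.1857%.

-1.186%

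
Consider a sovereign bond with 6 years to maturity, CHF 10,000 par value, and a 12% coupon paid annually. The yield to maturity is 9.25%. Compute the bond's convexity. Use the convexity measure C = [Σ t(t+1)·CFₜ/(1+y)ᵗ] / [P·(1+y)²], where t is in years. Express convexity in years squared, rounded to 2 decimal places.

With y = 0.0925:
  t   CF        PV=CF/(1+0.0925)^t    t·PV        t(t+1)·PV
  1     1,200.00     1,098.3982     1,098.3982       2,196.7963
  2     1,200.00     1,005.3988     2,010.7976       6,032.3927
  3     1,200.00       920.2735     2,760.8205      11,043.2818
  4     1,200.00       842.3556     3,369.4224      16,847.1118
  5     1,200.00       771.0349     3,855.1743      23,131.0460
  6    11,200.00     6,587.0256    39,522.1534     276,655.0736
  Σ                 11,224.4865    52,616.7663     335,905.7023
P = 11,224.4865.
Convexity = Σ t(t+1)·PV / [P·(1+y)²] = 335,905.7023 / (11,224.4865 × 1.193556) = 25.07310.

25.07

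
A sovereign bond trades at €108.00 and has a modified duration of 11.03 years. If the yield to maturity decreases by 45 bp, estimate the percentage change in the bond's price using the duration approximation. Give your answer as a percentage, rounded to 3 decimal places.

Duration approximation: ΔP/P ≈ -D_mod · Δy = -11.03 × (-0.0045) = +0.049635.
As a percentage: +4.9635%.

+4.964%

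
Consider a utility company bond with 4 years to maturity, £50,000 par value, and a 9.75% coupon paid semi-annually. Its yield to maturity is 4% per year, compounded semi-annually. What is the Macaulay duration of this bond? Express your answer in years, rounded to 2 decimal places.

Periodic yield y = 0.02. Discount each cash flow and weight by its period:
  t   CF        PV=CF/(1+0.02)^t    t·PV
  1     2,437.50     2,389.7059     2,389.7059
  2     2,437.50     2,342.8489     4,685.6978
  3     2,437.50     2,296.9107     6,890.7321
  4     2,437.50     2,251.8732     9,007.4929
  5     2,437.50     2,207.7188    11,038.5942
  6     2,437.50     2,164.4302    12,986.5815
  7     2,437.50     2,121.9904    14,853.9330
  8    52,437.50    44,754.9013   358,039.2107
  Σ                 60,530.3796   419,891.9481
Price P = Σ PV = 60,530.3796.
Macaulay duration = Σ(t·PV) / P = 419,891.9481 / 60,530.3796 = 6.93688 half-year periods.
In years: 6.93688 / 2 = 3.46844 years.

3.47 years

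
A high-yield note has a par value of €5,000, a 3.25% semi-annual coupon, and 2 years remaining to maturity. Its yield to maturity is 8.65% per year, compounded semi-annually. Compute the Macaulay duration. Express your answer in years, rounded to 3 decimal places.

1.950 years

Periodic yield y = 0.04325. Discount each cash flow and weight by its period:
  t   CF        PV=CF/(1+0.04325)^t    t·PV
  1        81.25        77.8816        77.8816
  2        81.25        74.6529       149.3058
  3        81.25        71.5580       214.6740
  4     5,081.25     4,289.6019    17,158.4076
  Σ                  4,513.6944    17,600.2690
Price P = Σ PV = 4,513.6944.
Macaulay duration = Σ(t·PV) / P = 17,600.2690 / 4,513.6944 = 3.89930 half-year periods.
In years: 3.89930 / 2 = 1.94965 years.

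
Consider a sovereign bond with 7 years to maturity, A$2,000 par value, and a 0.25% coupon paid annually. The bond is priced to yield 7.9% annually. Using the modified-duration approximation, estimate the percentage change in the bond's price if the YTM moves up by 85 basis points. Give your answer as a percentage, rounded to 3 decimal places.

-5.458%

Periodic yield y = 0.079. Modified duration first:
  t   CF        PV=CF/(1+0.079)^t    t·PV
  1         5.00         4.6339         4.6339
  2         5.00         4.2946         8.5893
  3         5.00         3.9802        11.9406
  4         5.00         3.6888        14.7552
  5         5.00         3.4187        17.0936
  6         5.00         3.1684        19.0105
  7     2,005.00     1,177.5091     8,242.5635
  Σ                  1,200.6938     8,318.5866
P = 1,200.6938; D_Mac = 6.92815 yrs; D_mod = 6.92815/(1+0.079) = 6.42090 yrs.
ΔP/P ≈ -D_mod · Δy = -6.42090 × (+0.0085) = -0.054578 = -5.4578%.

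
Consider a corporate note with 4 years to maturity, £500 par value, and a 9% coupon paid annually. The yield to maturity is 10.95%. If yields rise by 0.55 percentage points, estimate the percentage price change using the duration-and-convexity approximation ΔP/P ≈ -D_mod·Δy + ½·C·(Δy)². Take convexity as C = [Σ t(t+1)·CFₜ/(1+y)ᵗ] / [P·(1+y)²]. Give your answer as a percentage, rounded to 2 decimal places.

With y = 0.1095:
  t   CF        PV=CF/(1+0.1095)^t    t·PV        t(t+1)·PV
  1        45.00        40.5588        40.5588          81.1176
  2        45.00        36.5559        73.1119         219.3356
  3        45.00        32.9481        98.8443         395.3774
  4       545.00       359.6560     1,438.6239       7,193.1194
  Σ                    469.7188     1,651.1389       7,888.9501
P = 469.7188; D_Mac = 3.51516 yrs; D_mod = 3.16824 yrs; C = 13.64353.
Duration effect: -3.16824 × (+0.0055) = -0.017425
Convexity effect: 0.5 × 13.64353 × (0.0055)² = +0.0002064
ΔP/P ≈ -0.017425 + 0.0002064 = -0.017219 = -1.7219%.

-1.72%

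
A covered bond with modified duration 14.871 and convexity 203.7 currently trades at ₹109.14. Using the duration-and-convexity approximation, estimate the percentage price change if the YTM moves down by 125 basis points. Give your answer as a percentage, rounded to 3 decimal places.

Duration effect: -D_mod·Δy = -14.871 × (-0.0125) = +0.1858875
Convexity effect: ½·C·(Δy)² = 0.5 × 203.7 × (-0.0125)² = +0.0159140625
ΔP/P ≈ +0.1858875 + 0.0159140625 = +0.2018015625
= +20.18015625%.

+20.180%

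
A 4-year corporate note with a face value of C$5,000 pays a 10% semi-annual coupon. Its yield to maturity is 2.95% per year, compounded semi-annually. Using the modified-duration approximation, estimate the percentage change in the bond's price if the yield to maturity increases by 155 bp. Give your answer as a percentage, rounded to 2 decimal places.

-5.30%

Periodic yield y = 0.01475. Modified duration first:
  t   CF        PV=CF/(1+0.01475)^t    t·PV
  1       250.00       246.3661       246.3661
  2       250.00       242.7850       485.5700
  3       250.00       239.2560       717.7680
  4       250.00       235.7783       943.1131
  5       250.00       232.3511     1,161.7554
  6       250.00       228.9737     1,373.8423
  7       250.00       225.6455     1,579.5182
  8     5,250.00     4,669.6768    37,357.4144
  Σ                  6,320.8325    43,865.3476
P = 6,320.8325; D_Mac = 6.93981 half-year periods = 3.46990 yrs; D_mod = 3.46990/(1+0.01475) = 3.41947 yrs.
ΔP/P ≈ -D_mod · Δy = -3.41947 × (+0.0155) = -0.053002 = -5.3002%.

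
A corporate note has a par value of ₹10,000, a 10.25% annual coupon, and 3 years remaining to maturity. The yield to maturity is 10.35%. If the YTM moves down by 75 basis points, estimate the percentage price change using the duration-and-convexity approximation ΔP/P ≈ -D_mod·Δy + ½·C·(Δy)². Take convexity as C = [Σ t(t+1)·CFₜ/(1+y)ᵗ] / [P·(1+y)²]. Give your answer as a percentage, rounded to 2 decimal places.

With y = 0.1035:
  t   CF        PV=CF/(1+0.1035)^t    t·PV        t(t+1)·PV
  1     1,025.00       928.8627       928.8627       1,857.7254
  2     1,025.00       841.7424     1,683.4847       5,050.4542
  3    11,025.00     8,204.6788    24,614.0365      98,456.1460
  Σ                  9,975.2839    27,226.3840     105,364.3257
P = 9,975.2839; D_Mac = 2.72938 yrs; D_mod = 2.47339 yrs; C = 8.67408.
Duration effect: -2.47339 × (-0.0075) = +0.018550
Convexity effect: 0.5 × 8.67408 × (-0.0075)² = +0.0002440
ΔP/P ≈ +0.018550 + 0.0002440 = +0.018794 = +1.8794%.

+1.88%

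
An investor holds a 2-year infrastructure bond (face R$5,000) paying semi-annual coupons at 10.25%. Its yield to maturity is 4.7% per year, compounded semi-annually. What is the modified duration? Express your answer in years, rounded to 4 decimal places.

Periodic yield y = 0.0235. First find Macaulay duration:
  t   CF        PV=CF/(1+0.0235)^t    t·PV
  1       256.25       250.3664       250.3664
  2       256.25       244.6179       489.2357
  3       256.25       239.0013       717.0040
  4     5,256.25     4,789.8799    19,159.5196
  Σ                  5,523.8655    20,616.1258
P = 5,523.8655; Macaulay duration = 20,616.1258 / 5,523.8655 = 3.73219 half-year periods = 1.86610 years.
Modified duration = D_Mac / (1 + y) = 1.86610 / 1.0235 = 1.82325 years.

1.8232 years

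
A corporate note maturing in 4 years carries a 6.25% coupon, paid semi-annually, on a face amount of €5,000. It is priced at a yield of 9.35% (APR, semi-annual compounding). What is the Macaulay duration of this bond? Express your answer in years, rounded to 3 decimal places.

3.574 years

Periodic yield y = 0.04675. Discount each cash flow and weight by its period:
  t   CF        PV=CF/(1+0.04675)^t    t·PV
  1       156.25       149.2716       149.2716
  2       156.25       142.6048       285.2096
  3       156.25       136.2358       408.7073
  4       156.25       130.1512       520.6048
  5       156.25       124.3384       621.6919
  6       156.25       118.7852       712.7110
  7       156.25       113.4800       794.3598
  8     5,156.25     3,577.5870    28,620.6964
  Σ                  4,492.4538    32,113.2522
Price P = Σ PV = 4,492.4538.
Macaulay duration = Σ(t·PV) / P = 32,113.2522 / 4,492.4538 = 7.14827 half-year periods.
In years: 7.14827 / 2 = 3.57413 years.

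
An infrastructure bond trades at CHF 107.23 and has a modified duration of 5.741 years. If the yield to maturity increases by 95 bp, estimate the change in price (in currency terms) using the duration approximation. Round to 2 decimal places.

-CHF 5.85

Duration approximation: ΔP/P ≈ -D_mod · Δy = -5.741 × (+0.0095) = -0.0545395.
ΔP ≈ 107.23 × (-0.0545395) = -5.848270585.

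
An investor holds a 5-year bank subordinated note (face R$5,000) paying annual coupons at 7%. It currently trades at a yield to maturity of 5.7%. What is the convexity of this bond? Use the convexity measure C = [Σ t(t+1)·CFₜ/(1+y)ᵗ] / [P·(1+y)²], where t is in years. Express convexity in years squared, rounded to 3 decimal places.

With y = 0.057:
  t   CF        PV=CF/(1+0.057)^t    t·PV        t(t+1)·PV
  1       350.00       331.1258       331.1258         662.2517
  2       350.00       313.2695       626.5389       1,879.6168
  3       350.00       296.3760       889.1281       3,556.5124
  4       350.00       280.3936     1,121.5744       5,607.8720
  5     5,350.00     4,054.8878    20,274.4392     121,646.6351
  Σ                  5,276.0528    23,242.8064     133,352.8879
P = 5,276.0528.
Convexity = Σ t(t+1)·PV / [P·(1+y)²] = 133,352.8879 / (5,276.0528 × 1.117249) = 22.62264.

22.623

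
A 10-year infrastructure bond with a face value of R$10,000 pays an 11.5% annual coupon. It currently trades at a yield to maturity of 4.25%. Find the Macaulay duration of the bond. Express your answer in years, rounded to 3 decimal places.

Periodic yield y = 0.0425. Discount each cash flow and weight by its year:
  t   CF        PV=CF/(1+0.0425)^t    t·PV
  1     1,150.00     1,103.1175     1,103.1175
  2     1,150.00     1,058.1463     2,116.2926
  3     1,150.00     1,015.0084     3,045.0253
  4     1,150.00       973.6292     3,894.5168
  5     1,150.00       933.9369     4,669.6844
  6     1,150.00       895.8627     5,375.1762
  7     1,150.00       859.3407     6,015.3851
  8     1,150.00       824.3077     6,594.4612
  9     1,150.00       790.7028     7,116.3250
  10   11,150.00     7,353.8409    73,538.4092
  Σ                 15,807.8931   113,468.3933
Price P = Σ PV = 15,807.8931.
Macaulay duration = Σ(t·PV) / P = 113,468.3933 / 15,807.8931 = 7.17796 years.

7.178 years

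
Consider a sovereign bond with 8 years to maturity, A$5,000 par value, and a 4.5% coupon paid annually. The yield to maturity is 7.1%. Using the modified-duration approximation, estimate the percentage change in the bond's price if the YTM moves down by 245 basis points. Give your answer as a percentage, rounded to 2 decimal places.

+15.51%

Periodic yield y = 0.071. Modified duration first:
  t   CF        PV=CF/(1+0.071)^t    t·PV
  1       225.00       210.0840       210.0840
  2       225.00       196.1569       392.3138
  3       225.00       183.1530       549.4591
  4       225.00       171.0112       684.0449
  5       225.00       159.6744       798.3718
  6       225.00       149.0890       894.5342
  7       225.00       139.2054       974.4381
  8     5,225.00     3,018.3565    24,146.8517
  Σ                  4,226.7305    28,650.0976
P = 4,226.7305; D_Mac = 6.77831 yrs; D_mod = 6.77831/(1+0.071) = 6.32896 yrs.
ΔP/P ≈ -D_mod · Δy = -6.32896 × (-0.0245) = +0.155059 = +15.5059%.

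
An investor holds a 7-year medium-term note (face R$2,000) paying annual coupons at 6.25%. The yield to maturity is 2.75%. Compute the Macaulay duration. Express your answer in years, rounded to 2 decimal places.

6.00 years

Periodic yield y = 0.0275. Discount each cash flow and weight by its year:
  t   CF        PV=CF/(1+0.0275)^t    t·PV
  1       125.00       121.6545       121.6545
  2       125.00       118.3985       236.7971
  3       125.00       115.2297       345.6892
  4       125.00       112.1457       448.5829
  5       125.00       109.1442       545.7212
  6       125.00       106.2231       637.3387
  7     2,125.00     1,757.4627    12,302.2390
  Σ                  2,440.2586    14,638.0226
Price P = Σ PV = 2,440.2586.
Macaulay duration = Σ(t·PV) / P = 14,638.0226 / 2,440.2586 = 5.99855 years.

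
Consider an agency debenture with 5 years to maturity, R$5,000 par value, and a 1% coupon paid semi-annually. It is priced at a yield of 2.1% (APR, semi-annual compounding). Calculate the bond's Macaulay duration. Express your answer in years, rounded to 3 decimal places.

Periodic yield y = 0.0105. Discount each cash flow and weight by its period:
  t   CF        PV=CF/(1+0.0105)^t    t·PV
  1        25.00        24.7402        24.7402
  2        25.00        24.4832        48.9663
  3        25.00        24.2288        72.6863
  4        25.00        23.9770        95.9080
  5        25.00        23.7279       118.6393
  6        25.00        23.4813       140.8878
  7        25.00        23.2373       162.6611
  8        25.00        22.9958       183.9668
  9        25.00        22.7569       204.8121
  10    5,025.00     4,526.6080    45,266.0801
  Σ                  4,740.2363    46,319.3480
Price P = Σ PV = 4,740.2363.
Macaulay duration = Σ(t·PV) / P = 46,319.3480 / 4,740.2363 = 9.77153 half-year periods.
In years: 9.77153 / 2 = 4.88576 years.

4.886 years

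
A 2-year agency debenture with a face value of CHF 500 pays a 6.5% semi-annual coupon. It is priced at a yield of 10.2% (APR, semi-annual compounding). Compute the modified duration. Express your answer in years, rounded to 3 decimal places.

Periodic yield y = 0.051. First find Macaulay duration:
  t   CF        PV=CF/(1+0.051)^t    t·PV
  1        16.25        15.4615        15.4615
  2        16.25        14.7112        29.4224
  3        16.25        13.9973        41.9920
  4       516.25       423.1060     1,692.4241
  Σ                    467.2760     1,779.2999
P = 467.2760; Macaulay duration = 1,779.2999 / 467.2760 = 3.80781 half-year periods = 1.90391 years.
Modified duration = D_Mac / (1 + y) = 1.90391 / 1.051 = 1.81152 years.

1.812 years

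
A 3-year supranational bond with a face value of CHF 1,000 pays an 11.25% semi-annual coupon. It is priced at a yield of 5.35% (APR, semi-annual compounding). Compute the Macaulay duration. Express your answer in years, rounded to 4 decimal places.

Periodic yield y = 0.02675. Discount each cash flow and weight by its period:
  t   CF        PV=CF/(1+0.02675)^t    t·PV
  1        56.25        54.7845        54.7845
  2        56.25        53.3572       106.7144
  3        56.25        51.9671       155.9013
  4        56.25        50.6132       202.4527
  5        56.25        49.2946       246.4728
  6     1,056.25       901.5264     5,409.1584
  Σ                  1,161.5430     6,175.4842
Price P = Σ PV = 1,161.5430.
Macaulay duration = Σ(t·PV) / P = 6,175.4842 / 1,161.5430 = 5.31662 half-year periods.
In years: 5.31662 / 2 = 2.65831 years.

2.6583 years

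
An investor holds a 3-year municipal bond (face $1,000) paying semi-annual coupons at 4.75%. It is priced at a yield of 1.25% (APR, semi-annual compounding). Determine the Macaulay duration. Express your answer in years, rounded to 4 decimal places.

2.8408 years

Periodic yield y = 0.00625. Discount each cash flow and weight by its period:
  t   CF        PV=CF/(1+0.00625)^t    t·PV
  1        23.75        23.6025        23.6025
  2        23.75        23.4559        46.9118
  3        23.75        23.3102        69.9306
  4        23.75        23.1654        92.6617
  5        23.75        23.0215       115.1076
  6     1,023.75       986.1854     5,917.1122
  Σ                  1,102.7409     6,265.3263
Price P = Σ PV = 1,102.7409.
Macaulay duration = Σ(t·PV) / P = 6,265.3263 / 1,102.7409 = 5.68159 half-year periods.
In years: 5.68159 / 2 = 2.84080 years.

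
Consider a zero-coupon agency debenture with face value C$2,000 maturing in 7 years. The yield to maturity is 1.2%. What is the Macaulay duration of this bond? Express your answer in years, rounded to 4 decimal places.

A zero-coupon bond has a single cash flow at maturity, so its Macaulay duration equals its maturity: 7 years.

7.0000 years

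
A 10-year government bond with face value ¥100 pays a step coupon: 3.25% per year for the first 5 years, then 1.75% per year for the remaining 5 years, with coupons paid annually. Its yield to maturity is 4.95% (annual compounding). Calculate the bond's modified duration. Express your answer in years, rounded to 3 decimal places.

8.217 years

Periodic yield y = 0.0495. First find Macaulay duration:
  t   CF        PV=CF/(1+0.0495)^t    t·PV
  1         3.25         3.0967         3.0967
  2         3.25         2.9507         5.9013
  3         3.25         2.8115         8.4345
  4         3.25         2.6789        10.7155
  5         3.25         2.5525        12.7627
  6         1.75         1.3096         7.8577
  7         1.75         1.2478         8.7349
  8         1.75         1.1890         9.5119
  9         1.75         1.1329        10.1962
  10      101.75        62.7639       627.6391
  Σ                     81.7335       704.8505
P = 81.7335; Macaulay duration = 704.8505 / 81.7335 = 8.62376 years.
Modified duration = D_Mac / (1 + y) = 8.62376 / 1.0495 = 8.21702 years.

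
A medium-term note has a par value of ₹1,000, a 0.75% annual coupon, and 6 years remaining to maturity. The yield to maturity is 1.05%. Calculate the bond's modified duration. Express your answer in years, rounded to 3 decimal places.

5.827 years

Periodic yield y = 0.0105. First find Macaulay duration:
  t   CF        PV=CF/(1+0.0105)^t    t·PV
  1         7.50         7.4221         7.4221
  2         7.50         7.3449        14.6899
  3         7.50         7.2686        21.8059
  4         7.50         7.1931        28.7724
  5         7.50         7.1184        35.5918
  6     1,007.50       946.2963     5,677.7779
  Σ                    982.6434     5,786.0599
P = 982.6434; Macaulay duration = 5,786.0599 / 982.6434 = 5.88826 years.
Modified duration = D_Mac / (1 + y) = 5.88826 / 1.0105 = 5.82708 years.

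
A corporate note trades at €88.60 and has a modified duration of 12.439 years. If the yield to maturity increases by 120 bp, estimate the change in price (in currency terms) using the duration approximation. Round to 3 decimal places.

Duration approximation: ΔP/P ≈ -D_mod · Δy = -12.439 × (+0.012) = -0.149268.
ΔP ≈ 88.60 × (-0.149268) = -13.2251448.

-€13.225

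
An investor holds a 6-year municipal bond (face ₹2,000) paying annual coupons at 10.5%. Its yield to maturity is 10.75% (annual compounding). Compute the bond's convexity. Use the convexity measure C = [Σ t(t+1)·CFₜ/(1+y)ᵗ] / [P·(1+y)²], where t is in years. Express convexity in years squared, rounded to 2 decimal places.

With y = 0.1075:
  t   CF        PV=CF/(1+0.1075)^t    t·PV        t(t+1)·PV
  1       210.00       189.6163       189.6163         379.2325
  2       210.00       171.2111       342.4221       1,027.2664
  3       210.00       154.5924       463.7771       1,855.1086
  4       210.00       139.5868       558.3472       2,791.7360
  5       210.00       126.0377       630.1887       3,781.1323
  6     2,210.00     1,197.6498     7,185.8991      50,301.2937
  Σ                  1,978.6941     9,370.2505      60,135.7695
P = 1,978.6941.
Convexity = Σ t(t+1)·PV / [P·(1+y)²] = 60,135.7695 / (1,978.6941 × 1.226556) = 24.77803.

24.78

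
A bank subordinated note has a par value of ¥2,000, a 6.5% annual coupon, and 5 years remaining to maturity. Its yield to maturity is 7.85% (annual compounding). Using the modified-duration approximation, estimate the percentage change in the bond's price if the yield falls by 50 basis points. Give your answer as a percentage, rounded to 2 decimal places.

Periodic yield y = 0.0785. Modified duration first:
  t   CF        PV=CF/(1+0.0785)^t    t·PV
  1       130.00       120.5378       120.5378
  2       130.00       111.7643       223.5286
  3       130.00       103.6294       310.8881
  4       130.00        96.0866       384.3463
  5     2,130.00     1,459.7513     7,298.7563
  Σ                  1,891.7693     8,338.0571
P = 1,891.7693; D_Mac = 4.40754 yrs; D_mod = 4.40754/(1+0.0785) = 4.08674 yrs.
ΔP/P ≈ -D_mod · Δy = -4.08674 × (-0.005) = +0.020434 = +2.0434%.

+2.04%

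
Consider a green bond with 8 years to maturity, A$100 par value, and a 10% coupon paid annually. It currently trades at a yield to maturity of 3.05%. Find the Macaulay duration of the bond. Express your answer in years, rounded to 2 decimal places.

6.28 years

Periodic yield y = 0.0305. Discount each cash flow and weight by its year:
  t   CF        PV=CF/(1+0.0305)^t    t·PV
  1        10.00         9.7040         9.7040
  2        10.00         9.4168        18.8336
  3        10.00         9.1381        27.4143
  4        10.00         8.8676        35.4706
  5        10.00         8.6052        43.0259
  6        10.00         8.3505        50.1029
  7        10.00         8.1033        56.7234
  8       110.00        86.4985       691.9882
  Σ                    148.6841       933.2630
Price P = Σ PV = 148.6841.
Macaulay duration = Σ(t·PV) / P = 933.2630 / 148.6841 = 6.27682 years.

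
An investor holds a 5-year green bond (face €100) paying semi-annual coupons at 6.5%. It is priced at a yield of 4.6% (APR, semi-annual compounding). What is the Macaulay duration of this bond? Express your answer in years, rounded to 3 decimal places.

4.379 years

Periodic yield y = 0.023. Discount each cash flow and weight by its period:
  t   CF        PV=CF/(1+0.023)^t    t·PV
  1         3.25         3.1769         3.1769
  2         3.25         3.1055         6.2110
  3         3.25         3.0357         9.1070
  4         3.25         2.9674        11.8697
  5         3.25         2.9007        14.5036
  6         3.25         2.8355        17.0130
  7         3.25         2.7717        19.4022
  8         3.25         2.7094        21.6755
  9         3.25         2.6485        23.8366
  10      103.25        82.2496       822.4959
  Σ                    108.4010       949.2915
Price P = Σ PV = 108.4010.
Macaulay duration = Σ(t·PV) / P = 949.2915 / 108.4010 = 8.75722 half-year periods.
In years: 8.75722 / 2 = 4.37861 years.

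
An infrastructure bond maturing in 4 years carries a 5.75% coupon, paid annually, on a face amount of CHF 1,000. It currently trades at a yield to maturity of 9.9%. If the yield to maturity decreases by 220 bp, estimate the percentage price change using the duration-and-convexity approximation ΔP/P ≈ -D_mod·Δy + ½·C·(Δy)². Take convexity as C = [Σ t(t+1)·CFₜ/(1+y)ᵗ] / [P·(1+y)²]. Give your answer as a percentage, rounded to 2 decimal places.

With y = 0.099:
  t   CF        PV=CF/(1+0.099)^t    t·PV        t(t+1)·PV
  1        57.50        52.3203        52.3203         104.6406
  2        57.50        47.6072        95.2144         285.6431
  3        57.50        43.3186       129.9559         519.8236
  4     1,057.50       724.9192     2,899.6768      14,498.3841
  Σ                    868.1653     3,177.1674      15,408.4914
P = 868.1653; D_Mac = 3.65963 yrs; D_mod = 3.32997 yrs; C = 14.69475.
Duration effect: -3.32997 × (-0.022) = +0.073259
Convexity effect: 0.5 × 14.69475 × (-0.022)² = +0.0035561
ΔP/P ≈ +0.073259 + 0.0035561 = +0.076815 = +7.6815%.

+7.68%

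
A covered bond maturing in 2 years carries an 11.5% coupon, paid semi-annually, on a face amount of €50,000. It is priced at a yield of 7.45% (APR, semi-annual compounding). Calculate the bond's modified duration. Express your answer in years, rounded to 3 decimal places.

Periodic yield y = 0.03725. First find Macaulay duration:
  t   CF        PV=CF/(1+0.03725)^t    t·PV
  1     2,875.00     2,771.7522     2,771.7522
  2     2,875.00     2,672.2123     5,344.4246
  3     2,875.00     2,576.2471     7,728.7413
  4    52,875.00    45,679.0020   182,716.0078
  Σ                 53,699.2136   198,560.9260
P = 53,699.2136; Macaulay duration = 198,560.9260 / 53,699.2136 = 3.69765 half-year periods = 1.84883 years.
Modified duration = D_Mac / (1 + y) = 1.84883 / 1.03725 = 1.78243 years.

1.782 years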